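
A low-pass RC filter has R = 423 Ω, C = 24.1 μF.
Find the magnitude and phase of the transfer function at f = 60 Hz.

Step 1 — Angular frequency: ω = 2π·60 = 377 rad/s.
Step 2 — Transfer function: H(jω) = 1/(1 + jωRC).
Step 3 — Denominator: 1 + jωRC = 1 + j·377·423·2.41e-05 = 1 + j3.843.
Step 4 — H = 0.06341 - j0.2437.
Step 5 — Magnitude: |H| = 0.2518 (-12.0 dB); phase: φ = -75.4°.

|H| = 0.2518 (-12.0 dB), φ = -75.4°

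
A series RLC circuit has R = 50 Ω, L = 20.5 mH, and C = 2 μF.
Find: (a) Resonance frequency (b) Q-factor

Step 1 — Resonance condition Im(Z)=0 gives ω₀ = 1/√(LC).
Step 2 — ω₀ = 1/√(0.0205·2e-06) = 4939 rad/s.
Step 3 — f₀ = ω₀/(2π) = 786 Hz.
Step 4 — Series Q: Q = ω₀L/R = 4939·0.0205/50 = 2.025.

(a) f₀ = 786 Hz  (b) Q = 2.025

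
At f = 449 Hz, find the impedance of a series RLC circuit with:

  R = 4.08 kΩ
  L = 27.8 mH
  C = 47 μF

Step 1 — Angular frequency: ω = 2π·f = 2π·449 = 2821 rad/s.
Step 2 — Component impedances:
  R: Z = R = 4080 Ω
  L: Z = jωL = j·2821·0.0278 = 0 + j78.43 Ω
  C: Z = 1/(jωC) = -j/(ω·C) = 0 - j7.542 Ω
Step 3 — Series combination: Z_total = R + L + C = 4080 + j70.89 Ω = 4081∠1.0° Ω.

Z = 4080 + j70.89 Ω = 4081∠1.0° Ω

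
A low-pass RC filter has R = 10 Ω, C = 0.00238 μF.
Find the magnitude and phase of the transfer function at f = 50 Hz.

Step 1 — Angular frequency: ω = 2π·50 = 314.2 rad/s.
Step 2 — Transfer function: H(jω) = 1/(1 + jωRC).
Step 3 — Denominator: 1 + jωRC = 1 + j·314.2·10·2.38e-09 = 1 + j7.477e-06.
Step 4 — H = 1 - j7.477e-06.
Step 5 — Magnitude: |H| = 1 (-0.0 dB); phase: φ = -0.0°.

|H| = 1 (-0.0 dB), φ = -0.0°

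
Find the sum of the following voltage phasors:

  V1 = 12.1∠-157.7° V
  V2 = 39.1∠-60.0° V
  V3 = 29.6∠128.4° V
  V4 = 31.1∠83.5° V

Step 1 — Convert each phasor to rectangular form:
  V1 = 12.1·(cos(-157.7°) + j·sin(-157.7°)) = -11.2 - j4.591 V
  V2 = 39.1·(cos(-60.0°) + j·sin(-60.0°)) = 19.55 - j33.86 V
  V3 = 29.6·(cos(128.4°) + j·sin(128.4°)) = -18.39 + j23.2 V
  V4 = 31.1·(cos(83.5°) + j·sin(83.5°)) = 3.521 + j30.9 V
Step 2 — Sum components: V_total = -6.51 + j15.64 V.
Step 3 — Convert to polar: |V_total| = 16.94 V, ∠V_total = 112.6°.

V_total = 16.94∠112.6° V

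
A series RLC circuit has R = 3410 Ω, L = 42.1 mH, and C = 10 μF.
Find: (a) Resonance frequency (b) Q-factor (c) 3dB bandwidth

Step 1 — Resonance: ω₀ = 1/√(LC) = 1/√(0.0421·1e-05) = 1541 rad/s.
Step 2 — f₀ = ω₀/(2π) = 245.3 Hz.
Step 3 — Series Q: Q = ω₀L/R = 1541·0.0421/3410 = 0.01903.
Step 4 — Bandwidth: Δω = ω₀/Q = 8.1e+04 rad/s; BW = Δω/(2π) = 1.289e+04 Hz.

(a) f₀ = 245.3 Hz  (b) Q = 0.01903  (c) BW = 1.289e+04 Hz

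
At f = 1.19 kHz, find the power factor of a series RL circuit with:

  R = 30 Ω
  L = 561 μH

Step 1 — Angular frequency: ω = 2π·f = 2π·1190 = 7477 rad/s.
Step 2 — Component impedances:
  R: Z = R = 30 Ω
  L: Z = jωL = j·7477·0.000561 = 0 + j4.195 Ω
Step 3 — Series combination: Z_total = R + L = 30 + j4.195 Ω = 30.29∠8.0° Ω.
Step 4 — Power factor: PF = cos(φ) = Re(Z)/|Z| = 30/30.29 = 0.9904.
Step 5 — Type: Im(Z) = 4.195 ⇒ lagging (phase φ = 8.0°).

PF = 0.9904 (lagging, φ = 8.0°)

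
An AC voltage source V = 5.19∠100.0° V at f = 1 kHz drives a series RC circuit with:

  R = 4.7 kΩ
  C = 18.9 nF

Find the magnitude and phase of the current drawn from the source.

Step 1 — Angular frequency: ω = 2π·f = 2π·1000 = 6283 rad/s.
Step 2 — Component impedances:
  R: Z = R = 4700 Ω
  C: Z = 1/(jωC) = -j/(ω·C) = 0 - j8421 Ω
Step 3 — Series combination: Z_total = R + C = 4700 - j8421 Ω = 9644∠-60.8° Ω.
Step 4 — Source phasor: V = 5.19∠100.0° V = -0.9012 + j5.111 V.
Step 5 — Ohm's law: I = V / Z_total = (-0.9012 + j5.111) / (4700 - j8421) = -0.0005083 + j0.0001767 A.
Step 6 — Convert to polar: |I| = 0.0005382 A, ∠I = 160.8°.

I = 0.0005382∠160.8° A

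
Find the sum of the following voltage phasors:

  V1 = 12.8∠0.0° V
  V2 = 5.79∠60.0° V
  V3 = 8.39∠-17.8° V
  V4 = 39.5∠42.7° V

Step 1 — Convert each phasor to rectangular form:
  V1 = 12.8·(cos(0.0°) + j·sin(0.0°)) = 12.8 V
  V2 = 5.79·(cos(60.0°) + j·sin(60.0°)) = 2.895 + j5.014 V
  V3 = 8.39·(cos(-17.8°) + j·sin(-17.8°)) = 7.988 - j2.565 V
  V4 = 39.5·(cos(42.7°) + j·sin(42.7°)) = 29.03 + j26.79 V
Step 2 — Sum components: V_total = 52.71 + j29.24 V.
Step 3 — Convert to polar: |V_total| = 60.28 V, ∠V_total = 29.0°.

V_total = 60.28∠29.0° V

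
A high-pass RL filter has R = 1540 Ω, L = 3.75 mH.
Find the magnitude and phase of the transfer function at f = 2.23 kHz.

Step 1 — Angular frequency: ω = 2π·2230 = 1.401e+04 rad/s.
Step 2 — Transfer function: H(jω) = jωL/(R + jωL).
Step 3 — Numerator jωL = j·52.54; denominator R + jωL = 1540 + j52.54.
Step 4 — H = 0.001163 + j0.03408.
Step 5 — Magnitude: |H| = 0.0341 (-29.3 dB); phase: φ = 88.0°.

|H| = 0.0341 (-29.3 dB), φ = 88.0°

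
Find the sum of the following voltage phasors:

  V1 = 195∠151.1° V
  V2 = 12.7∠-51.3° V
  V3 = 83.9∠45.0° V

Step 1 — Convert each phasor to rectangular form:
  V1 = 195·(cos(151.1°) + j·sin(151.1°)) = -170.7 + j94.24 V
  V2 = 12.7·(cos(-51.3°) + j·sin(-51.3°)) = 7.941 - j9.911 V
  V3 = 83.9·(cos(45.0°) + j·sin(45.0°)) = 59.33 + j59.33 V
Step 2 — Sum components: V_total = -103.4 + j143.7 V.
Step 3 — Convert to polar: |V_total| = 177 V, ∠V_total = 125.8°.

V_total = 177∠125.8° V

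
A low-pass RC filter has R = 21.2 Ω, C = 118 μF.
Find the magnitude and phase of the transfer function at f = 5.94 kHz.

Step 1 — Angular frequency: ω = 2π·5940 = 3.732e+04 rad/s.
Step 2 — Transfer function: H(jω) = 1/(1 + jωRC).
Step 3 — Denominator: 1 + jωRC = 1 + j·3.732e+04·21.2·0.000118 = 1 + j93.37.
Step 4 — H = 0.0001147 - j0.01071.
Step 5 — Magnitude: |H| = 0.01071 (-39.4 dB); phase: φ = -89.4°.

|H| = 0.01071 (-39.4 dB), φ = -89.4°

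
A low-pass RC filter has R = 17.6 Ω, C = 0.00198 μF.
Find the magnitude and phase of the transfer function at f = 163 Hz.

Step 1 — Angular frequency: ω = 2π·163 = 1024 rad/s.
Step 2 — Transfer function: H(jω) = 1/(1 + jωRC).
Step 3 — Denominator: 1 + jωRC = 1 + j·1024·17.6·1.98e-09 = 1 + j3.569e-05.
Step 4 — H = 1 - j3.569e-05.
Step 5 — Magnitude: |H| = 1 (-0.0 dB); phase: φ = -0.0°.

|H| = 1 (-0.0 dB), φ = -0.0°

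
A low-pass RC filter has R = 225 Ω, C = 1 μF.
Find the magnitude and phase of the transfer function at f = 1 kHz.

Step 1 — Angular frequency: ω = 2π·1000 = 6283 rad/s.
Step 2 — Transfer function: H(jω) = 1/(1 + jωRC).
Step 3 — Denominator: 1 + jωRC = 1 + j·6283·225·1e-06 = 1 + j1.414.
Step 4 — H = 0.3335 - j0.4715.
Step 5 — Magnitude: |H| = 0.5775 (-4.8 dB); phase: φ = -54.7°.

|H| = 0.5775 (-4.8 dB), φ = -54.7°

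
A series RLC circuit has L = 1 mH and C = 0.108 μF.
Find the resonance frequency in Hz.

Step 1 — Resonance condition Im(Z)=0 gives ω₀ = 1/√(LC).
Step 2 — ω₀ = 1/√(0.001·1.08e-07) = 9.623e+04 rad/s.
Step 3 — f₀ = ω₀/(2π) = 1.531e+04 Hz.

f₀ = 1.531e+04 Hz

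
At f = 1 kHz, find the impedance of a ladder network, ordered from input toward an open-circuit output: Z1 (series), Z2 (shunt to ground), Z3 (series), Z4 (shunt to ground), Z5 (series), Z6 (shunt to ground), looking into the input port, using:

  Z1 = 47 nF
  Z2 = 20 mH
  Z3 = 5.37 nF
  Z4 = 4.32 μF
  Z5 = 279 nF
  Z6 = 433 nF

Step 1 — Angular frequency: ω = 2π·f = 2π·1000 = 6283 rad/s.
Step 2 — Component impedances:
  Z1: Z = 1/(jωC) = -j/(ω·C) = 0 - j3386 Ω
  Z2: Z = jωL = j·6283·0.02 = 0 + j125.7 Ω
  Z3: Z = 1/(jωC) = -j/(ω·C) = 0 - j2.964e+04 Ω
  Z4: Z = 1/(jωC) = -j/(ω·C) = 0 - j36.84 Ω
  Z5: Z = 1/(jωC) = -j/(ω·C) = 0 - j570.4 Ω
  Z6: Z = 1/(jωC) = -j/(ω·C) = 0 - j367.6 Ω
Step 3 — Ladder network (open output): work backward from the far end, alternating series and parallel combinations. Z_in = 0 - j3260 Ω = 3260∠-90.0° Ω.

Z = 0 - j3260 Ω = 3260∠-90.0° Ω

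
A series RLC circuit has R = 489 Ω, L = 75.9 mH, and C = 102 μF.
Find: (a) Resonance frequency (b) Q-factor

Step 1 — Resonance condition Im(Z)=0 gives ω₀ = 1/√(LC).
Step 2 — ω₀ = 1/√(0.0759·0.000102) = 359.4 rad/s.
Step 3 — f₀ = ω₀/(2π) = 57.2 Hz.
Step 4 — Series Q: Q = ω₀L/R = 359.4·0.0759/489 = 0.05578.

(a) f₀ = 57.2 Hz  (b) Q = 0.05578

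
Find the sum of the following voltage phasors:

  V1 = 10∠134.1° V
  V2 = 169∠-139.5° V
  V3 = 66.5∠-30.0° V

Step 1 — Convert each phasor to rectangular form:
  V1 = 10·(cos(134.1°) + j·sin(134.1°)) = -6.959 + j7.181 V
  V2 = 169·(cos(-139.5°) + j·sin(-139.5°)) = -128.5 - j109.8 V
  V3 = 66.5·(cos(-30.0°) + j·sin(-30.0°)) = 57.59 - j33.25 V
Step 2 — Sum components: V_total = -77.88 - j135.8 V.
Step 3 — Convert to polar: |V_total| = 156.6 V, ∠V_total = -119.8°.

V_total = 156.6∠-119.8° V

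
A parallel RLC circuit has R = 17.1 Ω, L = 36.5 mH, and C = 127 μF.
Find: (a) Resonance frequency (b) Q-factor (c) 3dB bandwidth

Step 1 — Resonance: ω₀ = 1/√(LC) = 1/√(0.0365·0.000127) = 464.5 rad/s.
Step 2 — f₀ = ω₀/(2π) = 73.92 Hz.
Step 3 — Parallel Q: Q = R/(ω₀L) = 17.1/(464.5·0.0365) = 1.009.
Step 4 — Bandwidth: Δω = ω₀/Q = 460.5 rad/s; BW = Δω/(2π) = 73.29 Hz.

(a) f₀ = 73.92 Hz  (b) Q = 1.009  (c) BW = 73.29 Hz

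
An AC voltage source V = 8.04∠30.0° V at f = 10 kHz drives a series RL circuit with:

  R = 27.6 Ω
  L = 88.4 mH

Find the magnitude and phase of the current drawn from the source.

Step 1 — Angular frequency: ω = 2π·f = 2π·1e+04 = 6.283e+04 rad/s.
Step 2 — Component impedances:
  R: Z = R = 27.6 Ω
  L: Z = jωL = j·6.283e+04·0.0884 = 0 + j5554 Ω
Step 3 — Series combination: Z_total = R + L = 27.6 + j5554 Ω = 5554∠89.7° Ω.
Step 4 — Source phasor: V = 8.04∠30.0° V = 6.963 + j4.02 V.
Step 5 — Ohm's law: I = V / Z_total = (6.963 + j4.02) / (27.6 + j5554) = 0.00073 - j0.00125 A.
Step 6 — Convert to polar: |I| = 0.001447 A, ∠I = -59.7°.

I = 0.001447∠-59.7° A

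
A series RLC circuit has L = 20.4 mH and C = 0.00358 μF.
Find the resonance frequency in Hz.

Step 1 — Resonance condition Im(Z)=0 gives ω₀ = 1/√(LC).
Step 2 — ω₀ = 1/√(0.0204·3.58e-09) = 1.17e+05 rad/s.
Step 3 — f₀ = ω₀/(2π) = 1.862e+04 Hz.

f₀ = 1.862e+04 Hz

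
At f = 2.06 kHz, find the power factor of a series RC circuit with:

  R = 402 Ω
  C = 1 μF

Step 1 — Angular frequency: ω = 2π·f = 2π·2060 = 1.294e+04 rad/s.
Step 2 — Component impedances:
  R: Z = R = 402 Ω
  C: Z = 1/(jωC) = -j/(ω·C) = 0 - j77.26 Ω
Step 3 — Series combination: Z_total = R + C = 402 - j77.26 Ω = 409.4∠-10.9° Ω.
Step 4 — Power factor: PF = cos(φ) = Re(Z)/|Z| = 402/409.36 = 0.982.
Step 5 — Type: Im(Z) = -77.26 ⇒ leading (phase φ = -10.9°).

PF = 0.982 (leading, φ = -10.9°)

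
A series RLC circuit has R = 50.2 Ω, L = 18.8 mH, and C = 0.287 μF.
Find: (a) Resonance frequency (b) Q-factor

Step 1 — Resonance condition Im(Z)=0 gives ω₀ = 1/√(LC).
Step 2 — ω₀ = 1/√(0.0188·2.87e-07) = 1.361e+04 rad/s.
Step 3 — f₀ = ω₀/(2π) = 2167 Hz.
Step 4 — Series Q: Q = ω₀L/R = 1.361e+04·0.0188/50.2 = 5.098.

(a) f₀ = 2167 Hz  (b) Q = 5.098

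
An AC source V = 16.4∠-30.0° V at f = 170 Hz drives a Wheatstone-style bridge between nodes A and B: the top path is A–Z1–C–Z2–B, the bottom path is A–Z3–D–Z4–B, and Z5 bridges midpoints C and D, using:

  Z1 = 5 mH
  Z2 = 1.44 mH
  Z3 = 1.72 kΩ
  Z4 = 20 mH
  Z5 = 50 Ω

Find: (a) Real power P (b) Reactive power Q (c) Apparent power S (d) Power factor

Step 1 — Angular frequency: ω = 2π·f = 2π·170 = 1068 rad/s.
Step 2 — Component impedances:
  Z1: Z = jωL = j·1068·0.005 = 0 + j5.341 Ω
  Z2: Z = jωL = j·1068·0.00144 = 0 + j1.538 Ω
  Z3: Z = R = 1720 Ω
  Z4: Z = jωL = j·1068·0.02 = 0 + j21.36 Ω
  Z5: Z = R = 50 Ω
Step 3 — Bridge requires nodal analysis (the Z5 bridge couples midpoints C and D, so the two paths cannot be reduced to a simple series/parallel combination). Setting node B to ground and injecting 1 A at node A, the 3-node admittance system at A, C, D solves to V_A = Z_AB = 0.06414 + j6.856 Ω = 6.856∠89.5° Ω.
Step 4 — Source phasor: V = 16.4∠-30.0° V = 14.2 - j8.2 V.
Step 5 — Current: I = V / Z = -1.177 - j2.083 A = 2.392∠-119.5° A.
Step 6 — Complex power: S = V·I* = 0.367 + j39.23 VA.
Step 7 — Real power: P = Re(S) = 0.367 W.
Step 8 — Reactive power: Q = Im(S) = 39.23 VAR.
Step 9 — Apparent power: |S| = 39.23 VA.
Step 10 — Power factor: PF = P/|S| = 0.009355 (lagging).

(a) P = 0.367 W  (b) Q = 39.23 VAR  (c) S = 39.23 VA  (d) PF = 0.009355 (lagging)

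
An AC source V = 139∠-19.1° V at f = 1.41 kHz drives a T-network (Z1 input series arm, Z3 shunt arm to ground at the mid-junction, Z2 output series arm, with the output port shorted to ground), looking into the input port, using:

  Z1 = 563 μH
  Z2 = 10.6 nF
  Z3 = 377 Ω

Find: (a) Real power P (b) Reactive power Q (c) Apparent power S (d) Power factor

Step 1 — Angular frequency: ω = 2π·f = 2π·1410 = 8859 rad/s.
Step 2 — Component impedances:
  Z1: Z = jωL = j·8859·0.000563 = 0 + j4.988 Ω
  Z2: Z = 1/(jωC) = -j/(ω·C) = 0 - j1.065e+04 Ω
  Z3: Z = R = 377 Ω
Step 3 — With the output port shorted to ground, the output series arm Z2 runs from the junction to ground; the shunt arm Z3 also runs from the junction to ground. They appear in parallel: Z3 || Z2 = 376.5 - j13.33 Ω.
Step 4 — Series with input arm Z1: Z_in = Z1 + (Z3 || Z2) = 376.5 - j8.343 Ω = 376.6∠-1.3° Ω.
Step 5 — Source phasor: V = 139∠-19.1° V = 131.3 - j45.48 V.
Step 6 — Current: I = V / Z = 0.3513 - j0.113 A = 0.3691∠-17.8° A.
Step 7 — Complex power: S = V·I* = 51.29 - j1.136 VA.
Step 8 — Real power: P = Re(S) = 51.29 W.
Step 9 — Reactive power: Q = Im(S) = -1.136 VAR.
Step 10 — Apparent power: |S| = 51.3 VA.
Step 11 — Power factor: PF = P/|S| = 0.9998 (leading).

(a) P = 51.29 W  (b) Q = -1.136 VAR  (c) S = 51.3 VA  (d) PF = 0.9998 (leading)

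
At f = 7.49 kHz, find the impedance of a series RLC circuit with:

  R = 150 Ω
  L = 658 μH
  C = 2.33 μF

Step 1 — Angular frequency: ω = 2π·f = 2π·7490 = 4.706e+04 rad/s.
Step 2 — Component impedances:
  R: Z = R = 150 Ω
  L: Z = jωL = j·4.706e+04·0.000658 = 0 + j30.97 Ω
  C: Z = 1/(jωC) = -j/(ω·C) = 0 - j9.12 Ω
Step 3 — Series combination: Z_total = R + L + C = 150 + j21.85 Ω = 151.6∠8.3° Ω.

Z = 150 + j21.85 Ω = 151.6∠8.3° Ω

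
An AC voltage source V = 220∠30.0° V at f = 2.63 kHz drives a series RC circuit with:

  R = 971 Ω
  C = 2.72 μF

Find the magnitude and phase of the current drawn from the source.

Step 1 — Angular frequency: ω = 2π·f = 2π·2630 = 1.652e+04 rad/s.
Step 2 — Component impedances:
  R: Z = R = 971 Ω
  C: Z = 1/(jωC) = -j/(ω·C) = 0 - j22.25 Ω
Step 3 — Series combination: Z_total = R + C = 971 - j22.25 Ω = 971.3∠-1.3° Ω.
Step 4 — Source phasor: V = 220∠30.0° V = 190.5 + j110 V.
Step 5 — Ohm's law: I = V / Z_total = (190.5 + j110) / (971 - j22.25) = 0.1935 + j0.1177 A.
Step 6 — Convert to polar: |I| = 0.2265 A, ∠I = 31.3°.

I = 0.2265∠31.3° A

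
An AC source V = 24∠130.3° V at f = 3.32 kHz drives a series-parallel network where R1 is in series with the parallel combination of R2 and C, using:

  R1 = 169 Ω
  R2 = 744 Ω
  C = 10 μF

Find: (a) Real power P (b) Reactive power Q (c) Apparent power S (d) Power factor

Step 1 — Angular frequency: ω = 2π·f = 2π·3320 = 2.086e+04 rad/s.
Step 2 — Component impedances:
  R1: Z = R = 169 Ω
  R2: Z = R = 744 Ω
  C: Z = 1/(jωC) = -j/(ω·C) = 0 - j4.794 Ω
Step 3 — Parallel branch: R2 || C = 1/(1/R2 + 1/C) = 0.03089 - j4.794 Ω.
Step 4 — Series with R1: Z_total = R1 + (R2 || C) = 169 - j4.794 Ω = 169.1∠-1.6° Ω.
Step 5 — Source phasor: V = 24∠130.3° V = -15.52 + j18.3 V.
Step 6 — Current: I = V / Z = -0.09483 + j0.1056 A = 0.1419∠131.9° A.
Step 7 — Complex power: S = V·I* = 3.405 - j0.09656 VA.
Step 8 — Real power: P = Re(S) = 3.405 W.
Step 9 — Reactive power: Q = Im(S) = -0.09656 VAR.
Step 10 — Apparent power: |S| = 3.406 VA.
Step 11 — Power factor: PF = P/|S| = 0.9996 (leading).

(a) P = 3.405 W  (b) Q = -0.09656 VAR  (c) S = 3.406 VA  (d) PF = 0.9996 (leading)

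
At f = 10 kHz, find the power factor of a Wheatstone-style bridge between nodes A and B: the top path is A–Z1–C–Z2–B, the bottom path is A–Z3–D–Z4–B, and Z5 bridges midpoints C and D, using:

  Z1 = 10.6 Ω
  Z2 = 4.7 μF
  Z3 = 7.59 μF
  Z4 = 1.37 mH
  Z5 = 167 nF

Step 1 — Angular frequency: ω = 2π·f = 2π·1e+04 = 6.283e+04 rad/s.
Step 2 — Component impedances:
  Z1: Z = R = 10.6 Ω
  Z2: Z = 1/(jωC) = -j/(ω·C) = 0 - j3.386 Ω
  Z3: Z = 1/(jωC) = -j/(ω·C) = 0 - j2.097 Ω
  Z4: Z = jωL = j·6.283e+04·0.00137 = 0 + j86.08 Ω
  Z5: Z = 1/(jωC) = -j/(ω·C) = 0 - j95.3 Ω
Step 3 — Bridge requires nodal analysis (the Z5 bridge couples midpoints C and D, so the two paths cannot be reduced to a simple series/parallel combination). Setting node B to ground and injecting 1 A at node A, the 3-node admittance system at A, C, D solves to V_A = Z_AB = 11.49 - j3.333 Ω = 11.96∠-16.2° Ω.
Step 4 — Power factor: PF = cos(φ) = Re(Z)/|Z| = 11.486/11.959 = 0.9604.
Step 5 — Type: Im(Z) = -3.333 ⇒ leading (phase φ = -16.2°).

PF = 0.9604 (leading, φ = -16.2°)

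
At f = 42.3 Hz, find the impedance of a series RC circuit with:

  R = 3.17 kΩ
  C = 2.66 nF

Step 1 — Angular frequency: ω = 2π·f = 2π·42.3 = 265.8 rad/s.
Step 2 — Component impedances:
  R: Z = R = 3170 Ω
  C: Z = 1/(jωC) = -j/(ω·C) = 0 - j1.414e+06 Ω
Step 3 — Series combination: Z_total = R + C = 3170 - j1.414e+06 Ω = 1.414e+06∠-89.9° Ω.

Z = 3170 - j1.414e+06 Ω = 1.414e+06∠-89.9° Ω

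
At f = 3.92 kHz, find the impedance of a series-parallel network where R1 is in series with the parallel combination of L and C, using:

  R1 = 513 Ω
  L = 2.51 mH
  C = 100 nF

Step 1 — Angular frequency: ω = 2π·f = 2π·3920 = 2.463e+04 rad/s.
Step 2 — Component impedances:
  R1: Z = R = 513 Ω
  L: Z = jωL = j·2.463e+04·0.00251 = 0 + j61.82 Ω
  C: Z = 1/(jωC) = -j/(ω·C) = 0 - j406 Ω
Step 3 — Parallel branch: L || C = 1/(1/L + 1/C) = 0 + j72.93 Ω.
Step 4 — Series with R1: Z_total = R1 + (L || C) = 513 + j72.93 Ω = 518.2∠8.1° Ω.

Z = 513 + j72.93 Ω = 518.2∠8.1° Ω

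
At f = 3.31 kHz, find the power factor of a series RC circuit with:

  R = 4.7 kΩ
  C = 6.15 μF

Step 1 — Angular frequency: ω = 2π·f = 2π·3310 = 2.08e+04 rad/s.
Step 2 — Component impedances:
  R: Z = R = 4700 Ω
  C: Z = 1/(jωC) = -j/(ω·C) = 0 - j7.818 Ω
Step 3 — Series combination: Z_total = R + C = 4700 - j7.818 Ω = 4700∠-0.1° Ω.
Step 4 — Power factor: PF = cos(φ) = Re(Z)/|Z| = 4700/4700 = 1.
Step 5 — Type: Im(Z) = -7.818 ⇒ leading (phase φ = -0.1°).

PF = 1 (leading, φ = -0.1°)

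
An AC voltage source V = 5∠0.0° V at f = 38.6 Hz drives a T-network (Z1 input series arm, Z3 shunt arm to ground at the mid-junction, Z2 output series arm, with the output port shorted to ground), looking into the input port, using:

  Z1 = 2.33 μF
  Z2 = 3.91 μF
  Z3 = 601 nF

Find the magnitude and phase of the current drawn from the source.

Step 1 — Angular frequency: ω = 2π·f = 2π·38.6 = 242.5 rad/s.
Step 2 — Component impedances:
  Z1: Z = 1/(jωC) = -j/(ω·C) = 0 - j1770 Ω
  Z2: Z = 1/(jωC) = -j/(ω·C) = 0 - j1055 Ω
  Z3: Z = 1/(jωC) = -j/(ω·C) = 0 - j6861 Ω
Step 3 — With the output port shorted to ground, the output series arm Z2 runs from the junction to ground; the shunt arm Z3 also runs from the junction to ground. They appear in parallel: Z3 || Z2 = 0 - j914 Ω.
Step 4 — Series with input arm Z1: Z_in = Z1 + (Z3 || Z2) = 0 - j2684 Ω = 2684∠-90.0° Ω.
Step 5 — Source phasor: V = 5∠0.0° V = 5 V.
Step 6 — Ohm's law: I = V / Z_total = (5) / (0 - j2684) = 0 + j0.001863 A.
Step 7 — Convert to polar: |I| = 0.001863 A, ∠I = 90.0°.

I = 0.001863∠90.0° A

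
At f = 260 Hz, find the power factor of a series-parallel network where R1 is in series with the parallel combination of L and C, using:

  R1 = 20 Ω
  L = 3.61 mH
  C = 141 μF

Step 1 — Angular frequency: ω = 2π·f = 2π·260 = 1634 rad/s.
Step 2 — Component impedances:
  R1: Z = R = 20 Ω
  L: Z = jωL = j·1634·0.00361 = 0 + j5.897 Ω
  C: Z = 1/(jωC) = -j/(ω·C) = 0 - j4.341 Ω
Step 3 — Parallel branch: L || C = 1/(1/L + 1/C) = 0 - j16.45 Ω.
Step 4 — Series with R1: Z_total = R1 + (L || C) = 20 - j16.45 Ω = 25.9∠-39.4° Ω.
Step 5 — Power factor: PF = cos(φ) = Re(Z)/|Z| = 20/25.9 = 0.7722.
Step 6 — Type: Im(Z) = -16.45 ⇒ leading (phase φ = -39.4°).

PF = 0.7722 (leading, φ = -39.4°)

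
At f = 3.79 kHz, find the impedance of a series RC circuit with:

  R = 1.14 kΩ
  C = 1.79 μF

Step 1 — Angular frequency: ω = 2π·f = 2π·3790 = 2.381e+04 rad/s.
Step 2 — Component impedances:
  R: Z = R = 1140 Ω
  C: Z = 1/(jωC) = -j/(ω·C) = 0 - j23.46 Ω
Step 3 — Series combination: Z_total = R + C = 1140 - j23.46 Ω = 1140∠-1.2° Ω.

Z = 1140 - j23.46 Ω = 1140∠-1.2° Ω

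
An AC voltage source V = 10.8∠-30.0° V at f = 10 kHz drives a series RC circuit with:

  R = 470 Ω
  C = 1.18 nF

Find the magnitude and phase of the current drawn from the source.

Step 1 — Angular frequency: ω = 2π·f = 2π·1e+04 = 6.283e+04 rad/s.
Step 2 — Component impedances:
  R: Z = R = 470 Ω
  C: Z = 1/(jωC) = -j/(ω·C) = 0 - j1.349e+04 Ω
Step 3 — Series combination: Z_total = R + C = 470 - j1.349e+04 Ω = 1.35e+04∠-88.0° Ω.
Step 4 — Source phasor: V = 10.8∠-30.0° V = 9.353 - j5.4 V.
Step 5 — Ohm's law: I = V / Z_total = (9.353 - j5.4) / (470 - j1.349e+04) = 0.000424 + j0.0006787 A.
Step 6 — Convert to polar: |I| = 0.0008002 A, ∠I = 58.0°.

I = 0.0008002∠58.0° A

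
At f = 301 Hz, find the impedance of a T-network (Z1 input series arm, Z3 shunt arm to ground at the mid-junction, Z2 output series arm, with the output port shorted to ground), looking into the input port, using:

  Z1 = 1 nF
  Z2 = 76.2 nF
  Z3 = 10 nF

Step 1 — Angular frequency: ω = 2π·f = 2π·301 = 1891 rad/s.
Step 2 — Component impedances:
  Z1: Z = 1/(jωC) = -j/(ω·C) = 0 - j5.288e+05 Ω
  Z2: Z = 1/(jωC) = -j/(ω·C) = 0 - j6939 Ω
  Z3: Z = 1/(jωC) = -j/(ω·C) = 0 - j5.288e+04 Ω
Step 3 — With the output port shorted to ground, the output series arm Z2 runs from the junction to ground; the shunt arm Z3 also runs from the junction to ground. They appear in parallel: Z3 || Z2 = 0 - j6134 Ω.
Step 4 — Series with input arm Z1: Z_in = Z1 + (Z3 || Z2) = 0 - j5.349e+05 Ω = 5.349e+05∠-90.0° Ω.

Z = 0 - j5.349e+05 Ω = 5.349e+05∠-90.0° Ω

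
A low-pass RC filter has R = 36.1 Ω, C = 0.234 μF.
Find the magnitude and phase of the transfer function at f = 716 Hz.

Step 1 — Angular frequency: ω = 2π·716 = 4499 rad/s.
Step 2 — Transfer function: H(jω) = 1/(1 + jωRC).
Step 3 — Denominator: 1 + jωRC = 1 + j·4499·36.1·2.34e-07 = 1 + j0.038.
Step 4 — H = 0.9986 - j0.03795.
Step 5 — Magnitude: |H| = 0.9993 (-0.0 dB); phase: φ = -2.2°.

|H| = 0.9993 (-0.0 dB), φ = -2.2°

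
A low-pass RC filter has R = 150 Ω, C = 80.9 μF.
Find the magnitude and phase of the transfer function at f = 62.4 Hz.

Step 1 — Angular frequency: ω = 2π·62.4 = 392.1 rad/s.
Step 2 — Transfer function: H(jω) = 1/(1 + jωRC).
Step 3 — Denominator: 1 + jωRC = 1 + j·392.1·150·8.09e-05 = 1 + j4.758.
Step 4 — H = 0.04231 - j0.2013.
Step 5 — Magnitude: |H| = 0.2057 (-13.7 dB); phase: φ = -78.1°.

|H| = 0.2057 (-13.7 dB), φ = -78.1°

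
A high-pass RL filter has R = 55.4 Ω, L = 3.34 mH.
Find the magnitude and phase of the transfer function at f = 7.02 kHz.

Step 1 — Angular frequency: ω = 2π·7020 = 4.411e+04 rad/s.
Step 2 — Transfer function: H(jω) = jωL/(R + jωL).
Step 3 — Numerator jωL = j·147.3; denominator R + jωL = 55.4 + j147.3.
Step 4 — H = 0.8761 + j0.3295.
Step 5 — Magnitude: |H| = 0.936 (-0.6 dB); phase: φ = 20.6°.

|H| = 0.936 (-0.6 dB), φ = 20.6°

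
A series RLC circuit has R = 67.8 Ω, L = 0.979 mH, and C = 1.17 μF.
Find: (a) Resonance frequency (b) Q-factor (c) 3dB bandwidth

Step 1 — Resonance: ω₀ = 1/√(LC) = 1/√(0.000979·1.17e-06) = 2.955e+04 rad/s.
Step 2 — f₀ = ω₀/(2π) = 4703 Hz.
Step 3 — Series Q: Q = ω₀L/R = 2.955e+04·0.000979/67.8 = 0.4266.
Step 4 — Bandwidth: Δω = ω₀/Q = 6.925e+04 rad/s; BW = Δω/(2π) = 1.102e+04 Hz.

(a) f₀ = 4703 Hz  (b) Q = 0.4266  (c) BW = 1.102e+04 Hz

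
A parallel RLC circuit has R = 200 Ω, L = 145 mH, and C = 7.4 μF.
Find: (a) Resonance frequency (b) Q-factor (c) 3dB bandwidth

Step 1 — Resonance: ω₀ = 1/√(LC) = 1/√(0.145·7.4e-06) = 965.4 rad/s.
Step 2 — f₀ = ω₀/(2π) = 153.6 Hz.
Step 3 — Parallel Q: Q = R/(ω₀L) = 200/(965.4·0.145) = 1.429.
Step 4 — Bandwidth: Δω = ω₀/Q = 675.7 rad/s; BW = Δω/(2π) = 107.5 Hz.

(a) f₀ = 153.6 Hz  (b) Q = 1.429  (c) BW = 107.5 Hz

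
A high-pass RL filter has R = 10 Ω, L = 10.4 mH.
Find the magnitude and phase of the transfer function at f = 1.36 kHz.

Step 1 — Angular frequency: ω = 2π·1360 = 8545 rad/s.
Step 2 — Transfer function: H(jω) = jωL/(R + jωL).
Step 3 — Numerator jωL = j·88.87; denominator R + jωL = 10 + j88.87.
Step 4 — H = 0.9875 + j0.1111.
Step 5 — Magnitude: |H| = 0.9937 (-0.1 dB); phase: φ = 6.4°.

|H| = 0.9937 (-0.1 dB), φ = 6.4°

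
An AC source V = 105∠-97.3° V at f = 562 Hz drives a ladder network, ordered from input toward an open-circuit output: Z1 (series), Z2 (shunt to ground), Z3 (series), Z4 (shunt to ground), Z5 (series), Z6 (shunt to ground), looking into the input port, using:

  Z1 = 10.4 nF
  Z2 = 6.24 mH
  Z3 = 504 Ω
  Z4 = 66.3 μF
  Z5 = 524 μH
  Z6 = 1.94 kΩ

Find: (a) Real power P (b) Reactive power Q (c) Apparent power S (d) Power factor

Step 1 — Angular frequency: ω = 2π·f = 2π·562 = 3531 rad/s.
Step 2 — Component impedances:
  Z1: Z = 1/(jωC) = -j/(ω·C) = 0 - j2.723e+04 Ω
  Z2: Z = jωL = j·3531·0.00624 = 0 + j22.03 Ω
  Z3: Z = R = 504 Ω
  Z4: Z = 1/(jωC) = -j/(ω·C) = 0 - j4.271 Ω
  Z5: Z = jωL = j·3531·0.000524 = 0 + j1.85 Ω
  Z6: Z = R = 1940 Ω
Step 3 — Ladder network (open output): work backward from the far end, alternating series and parallel combinations. Z_in = 0.9621 - j2.721e+04 Ω = 2.721e+04∠-90.0° Ω.
Step 4 — Source phasor: V = 105∠-97.3° V = -13.34 - j104.1 V.
Step 5 — Current: I = V / Z = 0.003828 - j0.0004905 A = 0.003859∠-7.3° A.
Step 6 — Complex power: S = V·I* = 1.433e-05 - j0.4052 VA.
Step 7 — Real power: P = Re(S) = 1.433e-05 W.
Step 8 — Reactive power: Q = Im(S) = -0.4052 VAR.
Step 9 — Apparent power: |S| = 0.4052 VA.
Step 10 — Power factor: PF = P/|S| = 3.536e-05 (leading).

(a) P = 1.433e-05 W  (b) Q = -0.4052 VAR  (c) S = 0.4052 VA  (d) PF = 3.536e-05 (leading)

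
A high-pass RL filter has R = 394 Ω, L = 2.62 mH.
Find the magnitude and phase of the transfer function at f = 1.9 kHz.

Step 1 — Angular frequency: ω = 2π·1900 = 1.194e+04 rad/s.
Step 2 — Transfer function: H(jω) = jωL/(R + jωL).
Step 3 — Numerator jωL = j·31.28; denominator R + jωL = 394 + j31.28.
Step 4 — H = 0.006263 + j0.07889.
Step 5 — Magnitude: |H| = 0.07914 (-22.0 dB); phase: φ = 85.5°.

|H| = 0.07914 (-22.0 dB), φ = 85.5°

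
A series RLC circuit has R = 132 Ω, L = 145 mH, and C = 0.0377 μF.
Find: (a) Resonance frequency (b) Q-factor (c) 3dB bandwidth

Step 1 — Resonance condition Im(Z)=0 gives ω₀ = 1/√(LC).
Step 2 — ω₀ = 1/√(0.145·3.77e-08) = 1.353e+04 rad/s.
Step 3 — f₀ = ω₀/(2π) = 2153 Hz.
Step 4 — Series Q: Q = ω₀L/R = 1.353e+04·0.145/132 = 14.86.
Step 5 — 3dB bandwidth: Δω = ω₀/Q = 910.3 rad/s; BW = Δω/(2π) = 144.9 Hz.

(a) f₀ = 2153 Hz  (b) Q = 14.86  (c) BW = 144.9 Hz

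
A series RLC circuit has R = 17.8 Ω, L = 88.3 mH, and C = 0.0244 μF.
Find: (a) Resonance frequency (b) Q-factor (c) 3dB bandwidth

Step 1 — Resonance: ω₀ = 1/√(LC) = 1/√(0.0883·2.44e-08) = 2.154e+04 rad/s.
Step 2 — f₀ = ω₀/(2π) = 3429 Hz.
Step 3 — Series Q: Q = ω₀L/R = 2.154e+04·0.0883/17.8 = 106.9.
Step 4 — Bandwidth: Δω = ω₀/Q = 201.6 rad/s; BW = Δω/(2π) = 32.08 Hz.

(a) f₀ = 3429 Hz  (b) Q = 106.9  (c) BW = 32.08 Hz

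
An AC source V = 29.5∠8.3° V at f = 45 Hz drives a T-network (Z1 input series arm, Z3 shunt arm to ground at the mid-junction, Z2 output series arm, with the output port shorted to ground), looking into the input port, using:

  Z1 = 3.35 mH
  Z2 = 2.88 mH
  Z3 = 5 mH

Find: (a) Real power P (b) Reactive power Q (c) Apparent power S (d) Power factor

Step 1 — Angular frequency: ω = 2π·f = 2π·45 = 282.7 rad/s.
Step 2 — Component impedances:
  Z1: Z = jωL = j·282.7·0.00335 = 0 + j0.9472 Ω
  Z2: Z = jωL = j·282.7·0.00288 = 0 + j0.8143 Ω
  Z3: Z = jωL = j·282.7·0.005 = 0 + j1.414 Ω
Step 3 — With the output port shorted to ground, the output series arm Z2 runs from the junction to ground; the shunt arm Z3 also runs from the junction to ground. They appear in parallel: Z3 || Z2 = 0 + j0.5167 Ω.
Step 4 — Series with input arm Z1: Z_in = Z1 + (Z3 || Z2) = 0 + j1.464 Ω = 1.464∠90.0° Ω.
Step 5 — Source phasor: V = 29.5∠8.3° V = 29.19 + j4.259 V.
Step 6 — Current: I = V / Z = 2.909 - j19.94 A = 20.15∠-81.7° A.
Step 7 — Complex power: S = V·I* = 0 + j594.5 VA.
Step 8 — Real power: P = Re(S) = 0 W.
Step 9 — Reactive power: Q = Im(S) = 594.5 VAR.
Step 10 — Apparent power: |S| = 594.5 VA.
Step 11 — Power factor: PF = P/|S| = 0 (lagging).

(a) P = 0 W  (b) Q = 594.5 VAR  (c) S = 594.5 VA  (d) PF = 0 (lagging)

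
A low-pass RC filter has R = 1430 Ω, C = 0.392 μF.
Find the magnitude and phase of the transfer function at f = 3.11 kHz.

Step 1 — Angular frequency: ω = 2π·3110 = 1.954e+04 rad/s.
Step 2 — Transfer function: H(jω) = 1/(1 + jωRC).
Step 3 — Denominator: 1 + jωRC = 1 + j·1.954e+04·1430·3.92e-07 = 1 + j10.95.
Step 4 — H = 0.008266 - j0.09054.
Step 5 — Magnitude: |H| = 0.09091 (-20.8 dB); phase: φ = -84.8°.

|H| = 0.09091 (-20.8 dB), φ = -84.8°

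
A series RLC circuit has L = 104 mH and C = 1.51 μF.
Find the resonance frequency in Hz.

Step 1 — Resonance condition Im(Z)=0 gives ω₀ = 1/√(LC).
Step 2 — ω₀ = 1/√(0.104·1.51e-06) = 2523 rad/s.
Step 3 — f₀ = ω₀/(2π) = 401.6 Hz.

f₀ = 401.6 Hz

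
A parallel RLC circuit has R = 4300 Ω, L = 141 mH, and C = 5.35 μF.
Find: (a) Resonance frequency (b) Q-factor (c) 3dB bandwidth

Step 1 — Resonance: ω₀ = 1/√(LC) = 1/√(0.141·5.35e-06) = 1151 rad/s.
Step 2 — f₀ = ω₀/(2π) = 183.2 Hz.
Step 3 — Parallel Q: Q = R/(ω₀L) = 4300/(1151·0.141) = 26.49.
Step 4 — Bandwidth: Δω = ω₀/Q = 43.47 rad/s; BW = Δω/(2π) = 6.918 Hz.

(a) f₀ = 183.2 Hz  (b) Q = 26.49  (c) BW = 6.918 Hz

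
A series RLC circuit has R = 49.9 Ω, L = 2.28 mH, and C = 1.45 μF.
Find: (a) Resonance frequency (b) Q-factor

Step 1 — Resonance condition Im(Z)=0 gives ω₀ = 1/√(LC).
Step 2 — ω₀ = 1/√(0.00228·1.45e-06) = 1.739e+04 rad/s.
Step 3 — f₀ = ω₀/(2π) = 2768 Hz.
Step 4 — Series Q: Q = ω₀L/R = 1.739e+04·0.00228/49.9 = 0.7947.

(a) f₀ = 2768 Hz  (b) Q = 0.7947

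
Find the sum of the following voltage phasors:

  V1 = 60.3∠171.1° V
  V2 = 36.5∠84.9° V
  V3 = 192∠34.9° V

Step 1 — Convert each phasor to rectangular form:
  V1 = 60.3·(cos(171.1°) + j·sin(171.1°)) = -59.57 + j9.329 V
  V2 = 36.5·(cos(84.9°) + j·sin(84.9°)) = 3.245 + j36.36 V
  V3 = 192·(cos(34.9°) + j·sin(34.9°)) = 157.5 + j109.9 V
Step 2 — Sum components: V_total = 101.1 + j155.5 V.
Step 3 — Convert to polar: |V_total| = 185.5 V, ∠V_total = 57.0°.

V_total = 185.5∠57.0° V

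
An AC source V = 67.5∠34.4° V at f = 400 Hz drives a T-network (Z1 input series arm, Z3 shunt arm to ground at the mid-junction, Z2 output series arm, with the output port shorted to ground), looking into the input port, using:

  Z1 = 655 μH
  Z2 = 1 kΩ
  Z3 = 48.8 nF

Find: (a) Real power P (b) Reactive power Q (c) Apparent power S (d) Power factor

Step 1 — Angular frequency: ω = 2π·f = 2π·400 = 2513 rad/s.
Step 2 — Component impedances:
  Z1: Z = jωL = j·2513·0.000655 = 0 + j1.646 Ω
  Z2: Z = R = 1000 Ω
  Z3: Z = 1/(jωC) = -j/(ω·C) = 0 - j8153 Ω
Step 3 — With the output port shorted to ground, the output series arm Z2 runs from the junction to ground; the shunt arm Z3 also runs from the junction to ground. They appear in parallel: Z3 || Z2 = 985.2 - j120.8 Ω.
Step 4 — Series with input arm Z1: Z_in = Z1 + (Z3 || Z2) = 985.2 - j119.2 Ω = 992.4∠-6.9° Ω.
Step 5 — Source phasor: V = 67.5∠34.4° V = 55.7 + j38.14 V.
Step 6 — Current: I = V / Z = 0.0511 + j0.04489 A = 0.06802∠41.3° A.
Step 7 — Complex power: S = V·I* = 4.558 - j0.5514 VA.
Step 8 — Real power: P = Re(S) = 4.558 W.
Step 9 — Reactive power: Q = Im(S) = -0.5514 VAR.
Step 10 — Apparent power: |S| = 4.591 VA.
Step 11 — Power factor: PF = P/|S| = 0.9928 (leading).

(a) P = 4.558 W  (b) Q = -0.5514 VAR  (c) S = 4.591 VA  (d) PF = 0.9928 (leading)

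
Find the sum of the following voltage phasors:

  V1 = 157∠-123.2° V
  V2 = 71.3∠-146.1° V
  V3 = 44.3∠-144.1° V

Step 1 — Convert each phasor to rectangular form:
  V1 = 157·(cos(-123.2°) + j·sin(-123.2°)) = -85.97 - j131.4 V
  V2 = 71.3·(cos(-146.1°) + j·sin(-146.1°)) = -59.18 - j39.77 V
  V3 = 44.3·(cos(-144.1°) + j·sin(-144.1°)) = -35.88 - j25.98 V
Step 2 — Sum components: V_total = -181 - j197.1 V.
Step 3 — Convert to polar: |V_total| = 267.6 V, ∠V_total = -132.6°.

V_total = 267.6∠-132.6° V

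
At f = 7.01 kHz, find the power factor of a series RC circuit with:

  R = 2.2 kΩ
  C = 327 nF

Step 1 — Angular frequency: ω = 2π·f = 2π·7010 = 4.405e+04 rad/s.
Step 2 — Component impedances:
  R: Z = R = 2200 Ω
  C: Z = 1/(jωC) = -j/(ω·C) = 0 - j69.43 Ω
Step 3 — Series combination: Z_total = R + C = 2200 - j69.43 Ω = 2201∠-1.8° Ω.
Step 4 — Power factor: PF = cos(φ) = Re(Z)/|Z| = 2200/2201 = 0.9995.
Step 5 — Type: Im(Z) = -69.43 ⇒ leading (phase φ = -1.8°).

PF = 0.9995 (leading, φ = -1.8°)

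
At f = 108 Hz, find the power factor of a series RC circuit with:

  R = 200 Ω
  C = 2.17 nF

Step 1 — Angular frequency: ω = 2π·f = 2π·108 = 678.6 rad/s.
Step 2 — Component impedances:
  R: Z = R = 200 Ω
  C: Z = 1/(jωC) = -j/(ω·C) = 0 - j6.791e+05 Ω
Step 3 — Series combination: Z_total = R + C = 200 - j6.791e+05 Ω = 6.791e+05∠-90.0° Ω.
Step 4 — Power factor: PF = cos(φ) = Re(Z)/|Z| = 200/6.791e+05 = 0.0002945.
Step 5 — Type: Im(Z) = -6.791e+05 ⇒ leading (phase φ = -90.0°).

PF = 0.0002945 (leading, φ = -90.0°)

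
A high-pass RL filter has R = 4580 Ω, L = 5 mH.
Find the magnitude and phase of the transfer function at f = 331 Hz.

Step 1 — Angular frequency: ω = 2π·331 = 2080 rad/s.
Step 2 — Transfer function: H(jω) = jωL/(R + jωL).
Step 3 — Numerator jωL = j·10.4; denominator R + jωL = 4580 + j10.4.
Step 4 — H = 5.155e-06 + j0.00227.
Step 5 — Magnitude: |H| = 0.00227 (-52.9 dB); phase: φ = 89.9°.

|H| = 0.00227 (-52.9 dB), φ = 89.9°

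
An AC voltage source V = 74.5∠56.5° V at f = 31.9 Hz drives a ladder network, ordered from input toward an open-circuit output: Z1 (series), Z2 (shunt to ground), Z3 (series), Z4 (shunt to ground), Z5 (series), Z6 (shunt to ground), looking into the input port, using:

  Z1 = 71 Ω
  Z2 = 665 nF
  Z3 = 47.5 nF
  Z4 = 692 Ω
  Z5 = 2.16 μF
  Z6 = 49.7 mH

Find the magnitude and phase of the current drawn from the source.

Step 1 — Angular frequency: ω = 2π·f = 2π·31.9 = 200.4 rad/s.
Step 2 — Component impedances:
  Z1: Z = R = 71 Ω
  Z2: Z = 1/(jωC) = -j/(ω·C) = 0 - j7503 Ω
  Z3: Z = 1/(jωC) = -j/(ω·C) = 0 - j1.05e+05 Ω
  Z4: Z = R = 692 Ω
  Z5: Z = 1/(jωC) = -j/(ω·C) = 0 - j2310 Ω
  Z6: Z = jωL = j·200.4·0.0497 = 0 + j9.962 Ω
Step 3 — Ladder network (open output): work backward from the far end, alternating series and parallel combinations. Z_in = 73.81 - j7003 Ω = 7004∠-89.4° Ω.
Step 4 — Source phasor: V = 74.5∠56.5° V = 41.12 + j62.12 V.
Step 5 — Ohm's law: I = V / Z_total = (41.12 + j62.12) / (73.81 - j7003) = -0.008808 + j0.005964 A.
Step 6 — Convert to polar: |I| = 0.01064 A, ∠I = 145.9°.

I = 0.01064∠145.9° A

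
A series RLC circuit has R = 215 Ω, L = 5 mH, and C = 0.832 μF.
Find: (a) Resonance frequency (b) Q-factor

Step 1 — Resonance condition Im(Z)=0 gives ω₀ = 1/√(LC).
Step 2 — ω₀ = 1/√(0.005·8.32e-07) = 1.55e+04 rad/s.
Step 3 — f₀ = ω₀/(2π) = 2468 Hz.
Step 4 — Series Q: Q = ω₀L/R = 1.55e+04·0.005/215 = 0.3606.

(a) f₀ = 2468 Hz  (b) Q = 0.3606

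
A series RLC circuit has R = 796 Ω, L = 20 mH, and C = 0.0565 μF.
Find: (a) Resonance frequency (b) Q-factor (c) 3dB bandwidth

Step 1 — Resonance: ω₀ = 1/√(LC) = 1/√(0.02·5.65e-08) = 2.975e+04 rad/s.
Step 2 — f₀ = ω₀/(2π) = 4735 Hz.
Step 3 — Series Q: Q = ω₀L/R = 2.975e+04·0.02/796 = 0.7474.
Step 4 — Bandwidth: Δω = ω₀/Q = 3.98e+04 rad/s; BW = Δω/(2π) = 6334 Hz.

(a) f₀ = 4735 Hz  (b) Q = 0.7474  (c) BW = 6334 Hz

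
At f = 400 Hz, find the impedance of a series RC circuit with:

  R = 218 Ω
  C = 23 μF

Step 1 — Angular frequency: ω = 2π·f = 2π·400 = 2513 rad/s.
Step 2 — Component impedances:
  R: Z = R = 218 Ω
  C: Z = 1/(jωC) = -j/(ω·C) = 0 - j17.3 Ω
Step 3 — Series combination: Z_total = R + C = 218 - j17.3 Ω = 218.7∠-4.5° Ω.

Z = 218 - j17.3 Ω = 218.7∠-4.5° Ω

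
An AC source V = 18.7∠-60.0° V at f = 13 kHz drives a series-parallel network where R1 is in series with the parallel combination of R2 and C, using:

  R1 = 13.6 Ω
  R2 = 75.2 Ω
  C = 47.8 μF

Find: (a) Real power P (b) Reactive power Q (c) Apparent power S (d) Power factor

Step 1 — Angular frequency: ω = 2π·f = 2π·1.3e+04 = 8.168e+04 rad/s.
Step 2 — Component impedances:
  R1: Z = R = 13.6 Ω
  R2: Z = R = 75.2 Ω
  C: Z = 1/(jωC) = -j/(ω·C) = 0 - j0.2561 Ω
Step 3 — Parallel branch: R2 || C = 1/(1/R2 + 1/C) = 0.0008723 - j0.2561 Ω.
Step 4 — Series with R1: Z_total = R1 + (R2 || C) = 13.6 - j0.2561 Ω = 13.6∠-1.1° Ω.
Step 5 — Source phasor: V = 18.7∠-60.0° V = 9.35 - j16.19 V.
Step 6 — Current: I = V / Z = 0.7096 - j1.177 A = 1.375∠-58.9° A.
Step 7 — Complex power: S = V·I* = 25.7 - j0.484 VA.
Step 8 — Real power: P = Re(S) = 25.7 W.
Step 9 — Reactive power: Q = Im(S) = -0.484 VAR.
Step 10 — Apparent power: |S| = 25.71 VA.
Step 11 — Power factor: PF = P/|S| = 0.9998 (leading).

(a) P = 25.7 W  (b) Q = -0.484 VAR  (c) S = 25.71 VA  (d) PF = 0.9998 (leading)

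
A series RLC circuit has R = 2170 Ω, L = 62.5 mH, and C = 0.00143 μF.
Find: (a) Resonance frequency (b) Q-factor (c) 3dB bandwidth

Step 1 — Resonance condition Im(Z)=0 gives ω₀ = 1/√(LC).
Step 2 — ω₀ = 1/√(0.0625·1.43e-09) = 1.058e+05 rad/s.
Step 3 — f₀ = ω₀/(2π) = 1.683e+04 Hz.
Step 4 — Series Q: Q = ω₀L/R = 1.058e+05·0.0625/2170 = 3.047.
Step 5 — 3dB bandwidth: Δω = ω₀/Q = 3.472e+04 rad/s; BW = Δω/(2π) = 5526 Hz.

(a) f₀ = 1.683e+04 Hz  (b) Q = 3.047  (c) BW = 5526 Hz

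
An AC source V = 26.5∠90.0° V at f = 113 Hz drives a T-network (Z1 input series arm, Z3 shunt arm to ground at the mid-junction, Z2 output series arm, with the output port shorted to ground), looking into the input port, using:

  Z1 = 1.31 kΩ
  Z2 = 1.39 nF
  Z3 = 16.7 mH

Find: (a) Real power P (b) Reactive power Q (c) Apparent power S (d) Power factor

Step 1 — Angular frequency: ω = 2π·f = 2π·113 = 710 rad/s.
Step 2 — Component impedances:
  Z1: Z = R = 1310 Ω
  Z2: Z = 1/(jωC) = -j/(ω·C) = 0 - j1.013e+06 Ω
  Z3: Z = jωL = j·710·0.0167 = 0 + j11.86 Ω
Step 3 — With the output port shorted to ground, the output series arm Z2 runs from the junction to ground; the shunt arm Z3 also runs from the junction to ground. They appear in parallel: Z3 || Z2 = 0 + j11.86 Ω.
Step 4 — Series with input arm Z1: Z_in = Z1 + (Z3 || Z2) = 1310 + j11.86 Ω = 1310∠0.5° Ω.
Step 5 — Source phasor: V = 26.5∠90.0° V = 0 + j26.5 V.
Step 6 — Current: I = V / Z = 0.0001831 + j0.02023 A = 0.02023∠89.5° A.
Step 7 — Complex power: S = V·I* = 0.536 + j0.004852 VA.
Step 8 — Real power: P = Re(S) = 0.536 W.
Step 9 — Reactive power: Q = Im(S) = 0.004852 VAR.
Step 10 — Apparent power: |S| = 0.536 VA.
Step 11 — Power factor: PF = P/|S| = 1 (lagging).

(a) P = 0.536 W  (b) Q = 0.004852 VAR  (c) S = 0.536 VA  (d) PF = 1 (lagging)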